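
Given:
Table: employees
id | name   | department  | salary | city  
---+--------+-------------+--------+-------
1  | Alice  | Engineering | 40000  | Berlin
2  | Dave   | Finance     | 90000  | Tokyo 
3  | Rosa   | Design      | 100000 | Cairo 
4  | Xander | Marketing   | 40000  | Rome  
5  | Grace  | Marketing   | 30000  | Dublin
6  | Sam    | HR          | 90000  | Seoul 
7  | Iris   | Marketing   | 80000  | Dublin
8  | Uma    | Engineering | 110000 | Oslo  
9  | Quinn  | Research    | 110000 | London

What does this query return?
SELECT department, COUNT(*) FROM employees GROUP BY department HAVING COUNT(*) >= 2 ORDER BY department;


Groups with count >= 2:
  Engineering: 2 -> PASS
  Marketing: 3 -> PASS
  Design: 1 -> filtered out
  Finance: 1 -> filtered out
  HR: 1 -> filtered out
  Research: 1 -> filtered out


2 groups:
Engineering, 2
Marketing, 3


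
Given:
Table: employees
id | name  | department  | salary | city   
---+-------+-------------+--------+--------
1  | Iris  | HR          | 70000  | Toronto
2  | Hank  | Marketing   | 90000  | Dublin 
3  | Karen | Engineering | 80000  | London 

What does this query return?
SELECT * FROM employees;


SELECT * returns all 3 rows with all columns

3 rows:
1, Iris, HR, 70000, Toronto
2, Hank, Marketing, 90000, Dublin
3, Karen, Engineering, 80000, London


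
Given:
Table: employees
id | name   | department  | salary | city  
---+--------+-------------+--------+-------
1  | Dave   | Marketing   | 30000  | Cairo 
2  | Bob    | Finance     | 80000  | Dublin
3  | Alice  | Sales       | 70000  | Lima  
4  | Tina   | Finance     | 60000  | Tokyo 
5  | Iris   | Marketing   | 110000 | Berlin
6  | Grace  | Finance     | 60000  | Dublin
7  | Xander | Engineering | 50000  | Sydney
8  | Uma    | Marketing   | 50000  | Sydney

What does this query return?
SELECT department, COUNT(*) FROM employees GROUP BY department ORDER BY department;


Assigning each row to its department group:
  Dave -> Marketing
  Bob -> Finance
  Alice -> Sales
  Tina -> Finance
  Iris -> Marketing
  Grace -> Finance
  Xander -> Engineering
  Uma -> Marketing


4 groups:
Engineering, 1
Finance, 3
Marketing, 3
Sales, 1


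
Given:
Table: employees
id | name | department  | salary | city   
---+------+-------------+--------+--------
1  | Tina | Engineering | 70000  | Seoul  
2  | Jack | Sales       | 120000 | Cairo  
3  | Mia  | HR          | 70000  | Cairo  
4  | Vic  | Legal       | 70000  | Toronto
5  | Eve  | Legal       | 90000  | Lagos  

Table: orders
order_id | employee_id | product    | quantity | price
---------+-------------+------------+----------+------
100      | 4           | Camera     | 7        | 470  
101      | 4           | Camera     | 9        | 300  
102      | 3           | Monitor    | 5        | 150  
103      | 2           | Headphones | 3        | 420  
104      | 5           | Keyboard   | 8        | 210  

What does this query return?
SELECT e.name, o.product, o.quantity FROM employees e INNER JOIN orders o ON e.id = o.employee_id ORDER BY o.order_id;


Joining employees.id = orders.employee_id:
  employee Vic (id=4) -> order Camera
  employee Vic (id=4) -> order Camera
  employee Mia (id=3) -> order Monitor
  employee Jack (id=2) -> order Headphones
  employee Eve (id=5) -> order Keyboard


5 rows:
Vic, Camera, 7
Vic, Camera, 9
Mia, Monitor, 5
Jack, Headphones, 3
Eve, Keyboard, 8


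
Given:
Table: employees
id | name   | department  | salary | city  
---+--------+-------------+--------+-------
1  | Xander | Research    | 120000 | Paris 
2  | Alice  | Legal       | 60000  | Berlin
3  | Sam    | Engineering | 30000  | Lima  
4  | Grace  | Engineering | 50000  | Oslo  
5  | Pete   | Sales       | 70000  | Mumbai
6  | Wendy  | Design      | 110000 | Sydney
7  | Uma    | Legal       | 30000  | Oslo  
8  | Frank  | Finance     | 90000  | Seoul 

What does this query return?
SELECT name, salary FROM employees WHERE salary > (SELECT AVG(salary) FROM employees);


Subquery: AVG(salary) = 70000.0
Filtering: salary > 70000.0
  Xander (120000) -> MATCH
  Wendy (110000) -> MATCH
  Frank (90000) -> MATCH


3 rows:
Xander, 120000
Wendy, 110000
Frank, 90000


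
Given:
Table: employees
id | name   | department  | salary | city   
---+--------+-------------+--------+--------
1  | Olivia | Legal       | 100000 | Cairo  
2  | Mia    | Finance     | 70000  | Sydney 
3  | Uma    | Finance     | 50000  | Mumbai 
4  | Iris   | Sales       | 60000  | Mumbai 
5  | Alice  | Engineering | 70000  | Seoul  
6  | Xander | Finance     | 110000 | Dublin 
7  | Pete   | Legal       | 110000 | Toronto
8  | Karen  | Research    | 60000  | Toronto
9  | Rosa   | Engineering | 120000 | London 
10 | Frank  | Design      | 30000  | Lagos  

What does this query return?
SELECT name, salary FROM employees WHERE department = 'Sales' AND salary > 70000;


Filtering: department = 'Sales' AND salary > 70000
Matching: 0 rows

Empty result set (0 rows)


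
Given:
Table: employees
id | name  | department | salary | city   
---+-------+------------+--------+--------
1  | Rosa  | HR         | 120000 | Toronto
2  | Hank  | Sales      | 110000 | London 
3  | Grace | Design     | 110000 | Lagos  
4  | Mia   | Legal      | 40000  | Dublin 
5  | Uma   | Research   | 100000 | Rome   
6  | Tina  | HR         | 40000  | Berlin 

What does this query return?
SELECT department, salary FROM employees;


Projecting columns: department, salary

6 rows:
HR, 120000
Sales, 110000
Design, 110000
Legal, 40000
Research, 100000
HR, 40000


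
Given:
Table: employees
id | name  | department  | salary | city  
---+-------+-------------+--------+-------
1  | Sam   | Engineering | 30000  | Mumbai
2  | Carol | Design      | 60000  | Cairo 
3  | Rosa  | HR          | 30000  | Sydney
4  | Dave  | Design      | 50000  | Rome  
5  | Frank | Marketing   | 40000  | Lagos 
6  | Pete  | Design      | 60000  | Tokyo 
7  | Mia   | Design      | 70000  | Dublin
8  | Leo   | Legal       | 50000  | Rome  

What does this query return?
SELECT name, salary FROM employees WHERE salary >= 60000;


Filtering: salary >= 60000
Matching: 3 rows

3 rows:
Carol, 60000
Pete, 60000
Mia, 70000


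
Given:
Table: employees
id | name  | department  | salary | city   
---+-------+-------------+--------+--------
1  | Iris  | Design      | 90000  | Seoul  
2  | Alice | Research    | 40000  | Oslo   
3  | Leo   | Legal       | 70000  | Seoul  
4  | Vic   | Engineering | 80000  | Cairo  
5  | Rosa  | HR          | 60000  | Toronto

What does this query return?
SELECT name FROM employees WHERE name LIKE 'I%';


LIKE 'I%' matches names starting with 'I'
Matching: 1

1 rows:
Iris


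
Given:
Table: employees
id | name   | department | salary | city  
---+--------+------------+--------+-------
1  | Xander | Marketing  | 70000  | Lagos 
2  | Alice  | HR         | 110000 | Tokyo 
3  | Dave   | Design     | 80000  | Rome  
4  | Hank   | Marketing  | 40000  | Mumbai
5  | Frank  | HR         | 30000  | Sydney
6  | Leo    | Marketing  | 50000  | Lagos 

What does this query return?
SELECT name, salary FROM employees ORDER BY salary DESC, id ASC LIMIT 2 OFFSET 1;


Sort by salary DESC (id ASC tiebreak), then skip 1 and take 2
Rows 2 through 3

2 rows:
Dave, 80000
Xander, 70000


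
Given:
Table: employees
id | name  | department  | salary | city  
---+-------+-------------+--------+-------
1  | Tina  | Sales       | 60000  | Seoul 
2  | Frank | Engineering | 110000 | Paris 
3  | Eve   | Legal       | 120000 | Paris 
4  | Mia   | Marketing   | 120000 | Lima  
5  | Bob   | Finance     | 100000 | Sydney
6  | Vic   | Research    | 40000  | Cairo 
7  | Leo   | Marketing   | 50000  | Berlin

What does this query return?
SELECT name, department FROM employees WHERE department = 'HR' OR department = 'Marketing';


Filtering: department = 'HR' OR 'Marketing'
Matching: 2 rows

2 rows:
Mia, Marketing
Leo, Marketing


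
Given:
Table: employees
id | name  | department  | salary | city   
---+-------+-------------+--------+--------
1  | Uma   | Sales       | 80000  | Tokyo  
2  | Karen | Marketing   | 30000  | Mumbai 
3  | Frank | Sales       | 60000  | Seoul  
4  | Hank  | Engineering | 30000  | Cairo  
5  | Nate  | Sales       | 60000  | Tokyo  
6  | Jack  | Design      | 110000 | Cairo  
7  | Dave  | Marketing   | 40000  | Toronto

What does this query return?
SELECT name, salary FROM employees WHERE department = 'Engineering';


Filtering: department = 'Engineering'
Matching rows: 1

1 rows:
Hank, 30000


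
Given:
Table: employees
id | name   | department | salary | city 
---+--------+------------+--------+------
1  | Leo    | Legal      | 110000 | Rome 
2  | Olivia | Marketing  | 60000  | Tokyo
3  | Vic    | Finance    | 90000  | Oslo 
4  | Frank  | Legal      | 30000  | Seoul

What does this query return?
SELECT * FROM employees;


SELECT * returns all 4 rows with all columns

4 rows:
1, Leo, Legal, 110000, Rome
2, Olivia, Marketing, 60000, Tokyo
3, Vic, Finance, 90000, Oslo
4, Frank, Legal, 30000, Seoul


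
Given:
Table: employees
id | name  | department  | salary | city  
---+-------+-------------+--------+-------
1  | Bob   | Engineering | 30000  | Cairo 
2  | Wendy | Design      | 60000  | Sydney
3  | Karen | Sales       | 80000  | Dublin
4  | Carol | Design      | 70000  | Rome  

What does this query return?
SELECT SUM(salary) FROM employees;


SUM(salary) = 30000 + 60000 + 80000 + 70000 = 240000

240000


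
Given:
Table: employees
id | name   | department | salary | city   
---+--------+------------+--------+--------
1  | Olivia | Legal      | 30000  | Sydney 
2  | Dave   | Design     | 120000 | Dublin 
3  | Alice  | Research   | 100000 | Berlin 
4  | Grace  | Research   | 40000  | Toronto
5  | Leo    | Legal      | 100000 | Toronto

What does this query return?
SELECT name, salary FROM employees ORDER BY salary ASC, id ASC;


Sorting by salary ASC, then id ASC for ties

5 rows:
Olivia, 30000
Grace, 40000
Alice, 100000
Leo, 100000
Dave, 120000


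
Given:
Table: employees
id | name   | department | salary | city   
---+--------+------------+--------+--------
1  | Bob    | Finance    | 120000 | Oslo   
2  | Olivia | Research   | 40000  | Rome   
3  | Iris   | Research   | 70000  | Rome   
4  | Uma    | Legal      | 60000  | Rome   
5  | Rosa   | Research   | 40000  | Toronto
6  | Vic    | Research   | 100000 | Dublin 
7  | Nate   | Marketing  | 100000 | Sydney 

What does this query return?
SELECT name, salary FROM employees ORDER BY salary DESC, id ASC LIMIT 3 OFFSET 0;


Sort by salary DESC (id ASC tiebreak), then skip 0 and take 3
Rows 1 through 3

3 rows:
Bob, 120000
Vic, 100000
Nate, 100000


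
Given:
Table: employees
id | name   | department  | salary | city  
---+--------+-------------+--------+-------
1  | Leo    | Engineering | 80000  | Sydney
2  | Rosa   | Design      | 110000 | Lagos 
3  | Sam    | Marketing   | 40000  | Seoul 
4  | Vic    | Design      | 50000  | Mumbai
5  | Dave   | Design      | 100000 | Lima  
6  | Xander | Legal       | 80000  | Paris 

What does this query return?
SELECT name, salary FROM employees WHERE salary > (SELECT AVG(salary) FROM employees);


Subquery: AVG(salary) = 76666.67
Filtering: salary > 76666.67
  Leo (80000) -> MATCH
  Rosa (110000) -> MATCH
  Dave (100000) -> MATCH
  Xander (80000) -> MATCH


4 rows:
Leo, 80000
Rosa, 110000
Dave, 100000
Xander, 80000


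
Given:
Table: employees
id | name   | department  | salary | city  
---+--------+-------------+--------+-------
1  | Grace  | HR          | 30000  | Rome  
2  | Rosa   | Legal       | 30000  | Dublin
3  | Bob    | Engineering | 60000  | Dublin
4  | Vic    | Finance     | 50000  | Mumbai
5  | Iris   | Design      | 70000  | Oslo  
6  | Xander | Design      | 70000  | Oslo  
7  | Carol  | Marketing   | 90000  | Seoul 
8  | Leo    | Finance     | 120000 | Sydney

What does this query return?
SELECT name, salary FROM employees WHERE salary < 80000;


Filtering: salary < 80000
Matching: 6 rows

6 rows:
Grace, 30000
Rosa, 30000
Bob, 60000
Vic, 50000
Iris, 70000
Xander, 70000


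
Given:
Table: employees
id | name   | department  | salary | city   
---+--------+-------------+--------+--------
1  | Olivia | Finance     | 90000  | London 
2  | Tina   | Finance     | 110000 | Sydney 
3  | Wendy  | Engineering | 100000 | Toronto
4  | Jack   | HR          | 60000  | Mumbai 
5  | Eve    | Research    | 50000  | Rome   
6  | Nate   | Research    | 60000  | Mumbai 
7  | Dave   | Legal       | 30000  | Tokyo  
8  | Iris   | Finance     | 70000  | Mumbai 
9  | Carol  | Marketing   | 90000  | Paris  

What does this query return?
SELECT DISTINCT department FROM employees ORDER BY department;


All 'department' values (row order): Finance, Finance, Engineering, HR, Research, Research, Legal, Finance, Marketing
Removing duplicates leaves 6 unique value(s).

6 values:
Engineering
Finance
HR
Legal
Marketing
Research


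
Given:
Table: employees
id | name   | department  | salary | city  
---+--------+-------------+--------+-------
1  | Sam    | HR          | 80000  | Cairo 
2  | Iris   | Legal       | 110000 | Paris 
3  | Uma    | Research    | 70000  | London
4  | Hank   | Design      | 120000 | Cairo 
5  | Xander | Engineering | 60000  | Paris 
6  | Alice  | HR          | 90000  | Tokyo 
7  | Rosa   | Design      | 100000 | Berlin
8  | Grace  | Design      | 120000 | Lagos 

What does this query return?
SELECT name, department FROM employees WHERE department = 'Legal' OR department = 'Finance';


Filtering: department = 'Legal' OR 'Finance'
Matching: 1 rows

1 rows:
Iris, Legal


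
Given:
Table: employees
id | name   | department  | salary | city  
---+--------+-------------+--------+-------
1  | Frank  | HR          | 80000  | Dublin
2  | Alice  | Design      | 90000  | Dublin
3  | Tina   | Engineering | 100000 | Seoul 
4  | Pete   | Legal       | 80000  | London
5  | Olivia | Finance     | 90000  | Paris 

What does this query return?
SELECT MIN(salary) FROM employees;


Salaries: 80000, 90000, 100000, 80000, 90000
MIN = 80000

80000


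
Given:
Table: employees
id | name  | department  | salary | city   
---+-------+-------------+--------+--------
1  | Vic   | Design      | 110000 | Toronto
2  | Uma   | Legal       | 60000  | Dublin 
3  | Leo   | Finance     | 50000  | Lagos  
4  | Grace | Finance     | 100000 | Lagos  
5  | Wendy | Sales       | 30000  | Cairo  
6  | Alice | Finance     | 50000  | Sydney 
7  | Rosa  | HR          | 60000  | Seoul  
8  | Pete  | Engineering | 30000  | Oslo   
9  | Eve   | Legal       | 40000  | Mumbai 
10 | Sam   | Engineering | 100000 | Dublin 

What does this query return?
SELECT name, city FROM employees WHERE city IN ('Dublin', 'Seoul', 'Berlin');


Filtering: city IN ('Dublin', 'Seoul', 'Berlin')
Matching: 3 rows

3 rows:
Uma, Dublin
Rosa, Seoul
Sam, Dublin


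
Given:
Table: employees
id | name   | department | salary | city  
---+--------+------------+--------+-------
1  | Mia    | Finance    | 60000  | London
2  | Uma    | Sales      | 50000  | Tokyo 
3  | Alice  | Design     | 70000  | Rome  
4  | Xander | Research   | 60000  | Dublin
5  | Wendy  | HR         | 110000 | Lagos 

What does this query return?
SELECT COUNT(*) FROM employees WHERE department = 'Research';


Counting rows where department = 'Research'
  Xander -> MATCH


1


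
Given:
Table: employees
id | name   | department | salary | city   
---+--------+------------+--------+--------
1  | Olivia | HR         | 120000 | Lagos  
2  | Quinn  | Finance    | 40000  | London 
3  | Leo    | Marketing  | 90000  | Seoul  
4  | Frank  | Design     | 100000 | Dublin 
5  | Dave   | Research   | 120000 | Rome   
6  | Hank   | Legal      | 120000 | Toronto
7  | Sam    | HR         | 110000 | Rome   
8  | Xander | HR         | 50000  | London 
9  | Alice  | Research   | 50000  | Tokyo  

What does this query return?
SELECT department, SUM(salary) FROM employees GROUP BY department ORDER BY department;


Summing salary within each department:
  Design: 100000 = 100000
  Finance: 40000 = 40000
  HR: 120000 + 110000 + 50000 = 280000
  Legal: 120000 = 120000
  Marketing: 90000 = 90000
  Research: 120000 + 50000 = 170000


6 groups:
Design, 100000
Finance, 40000
HR, 280000
Legal, 120000
Marketing, 90000
Research, 170000


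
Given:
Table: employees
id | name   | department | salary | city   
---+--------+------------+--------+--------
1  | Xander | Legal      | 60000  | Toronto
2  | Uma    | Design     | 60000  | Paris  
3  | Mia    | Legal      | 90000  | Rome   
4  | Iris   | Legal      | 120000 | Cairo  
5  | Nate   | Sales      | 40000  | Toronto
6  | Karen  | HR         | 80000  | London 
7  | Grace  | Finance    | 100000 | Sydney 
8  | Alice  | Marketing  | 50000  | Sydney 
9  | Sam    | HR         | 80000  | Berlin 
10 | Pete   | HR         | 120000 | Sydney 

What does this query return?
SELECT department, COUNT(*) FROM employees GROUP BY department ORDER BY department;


Assigning each row to its department group:
  Xander -> Legal
  Uma -> Design
  Mia -> Legal
  Iris -> Legal
  Nate -> Sales
  Karen -> HR
  Grace -> Finance
  Alice -> Marketing
  Sam -> HR
  Pete -> HR


6 groups:
Design, 1
Finance, 1
HR, 3
Legal, 3
Marketing, 1
Sales, 1


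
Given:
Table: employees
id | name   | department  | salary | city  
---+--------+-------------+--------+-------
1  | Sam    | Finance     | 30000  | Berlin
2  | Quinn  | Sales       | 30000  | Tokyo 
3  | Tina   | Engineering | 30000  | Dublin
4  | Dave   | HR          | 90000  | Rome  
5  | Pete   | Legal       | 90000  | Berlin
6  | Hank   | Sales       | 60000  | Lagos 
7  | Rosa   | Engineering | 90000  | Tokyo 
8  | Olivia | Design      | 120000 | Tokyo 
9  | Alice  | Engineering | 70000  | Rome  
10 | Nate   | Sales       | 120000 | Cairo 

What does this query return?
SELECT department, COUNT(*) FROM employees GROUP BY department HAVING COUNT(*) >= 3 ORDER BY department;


Groups with count >= 3:
  Engineering: 3 -> PASS
  Sales: 3 -> PASS
  Design: 1 -> filtered out
  Finance: 1 -> filtered out
  HR: 1 -> filtered out
  Legal: 1 -> filtered out


2 groups:
Engineering, 3
Sales, 3


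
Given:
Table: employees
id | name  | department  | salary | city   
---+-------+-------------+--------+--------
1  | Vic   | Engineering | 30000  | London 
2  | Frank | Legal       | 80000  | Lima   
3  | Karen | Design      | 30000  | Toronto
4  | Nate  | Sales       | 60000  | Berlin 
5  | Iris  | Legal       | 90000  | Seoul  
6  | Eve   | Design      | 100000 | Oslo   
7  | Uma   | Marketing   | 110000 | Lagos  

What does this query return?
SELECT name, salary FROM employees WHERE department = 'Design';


Filtering: department = 'Design'
Matching rows: 2

2 rows:
Karen, 30000
Eve, 100000


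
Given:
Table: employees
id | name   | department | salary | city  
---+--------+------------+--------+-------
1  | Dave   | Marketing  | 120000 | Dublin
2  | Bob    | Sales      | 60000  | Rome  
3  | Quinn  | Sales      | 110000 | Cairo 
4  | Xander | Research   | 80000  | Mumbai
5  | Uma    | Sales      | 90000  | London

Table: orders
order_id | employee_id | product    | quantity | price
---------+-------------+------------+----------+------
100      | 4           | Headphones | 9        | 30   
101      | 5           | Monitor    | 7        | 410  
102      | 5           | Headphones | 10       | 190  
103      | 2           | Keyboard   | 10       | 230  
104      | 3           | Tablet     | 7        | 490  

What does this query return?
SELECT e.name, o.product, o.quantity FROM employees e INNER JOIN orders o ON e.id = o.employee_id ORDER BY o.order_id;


Joining employees.id = orders.employee_id:
  employee Xander (id=4) -> order Headphones
  employee Uma (id=5) -> order Monitor
  employee Uma (id=5) -> order Headphones
  employee Bob (id=2) -> order Keyboard
  employee Quinn (id=3) -> order Tablet


5 rows:
Xander, Headphones, 9
Uma, Monitor, 7
Uma, Headphones, 10
Bob, Keyboard, 10
Quinn, Tablet, 7


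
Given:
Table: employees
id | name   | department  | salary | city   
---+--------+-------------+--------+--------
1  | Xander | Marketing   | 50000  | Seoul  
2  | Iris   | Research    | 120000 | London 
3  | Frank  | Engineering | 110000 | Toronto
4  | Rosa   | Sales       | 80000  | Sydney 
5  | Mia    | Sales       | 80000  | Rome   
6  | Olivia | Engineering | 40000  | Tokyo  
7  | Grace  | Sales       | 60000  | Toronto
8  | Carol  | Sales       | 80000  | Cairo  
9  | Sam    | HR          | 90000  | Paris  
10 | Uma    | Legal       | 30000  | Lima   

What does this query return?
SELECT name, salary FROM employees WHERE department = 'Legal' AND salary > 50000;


Filtering: department = 'Legal' AND salary > 50000
Matching: 0 rows

Empty result set (0 rows)


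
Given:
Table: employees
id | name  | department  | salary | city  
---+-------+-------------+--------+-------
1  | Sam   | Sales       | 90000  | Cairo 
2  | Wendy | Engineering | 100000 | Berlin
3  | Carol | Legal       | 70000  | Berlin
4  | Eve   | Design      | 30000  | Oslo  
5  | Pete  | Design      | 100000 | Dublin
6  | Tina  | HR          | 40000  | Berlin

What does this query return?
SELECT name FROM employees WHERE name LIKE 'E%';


LIKE 'E%' matches names starting with 'E'
Matching: 1

1 rows:
Eve


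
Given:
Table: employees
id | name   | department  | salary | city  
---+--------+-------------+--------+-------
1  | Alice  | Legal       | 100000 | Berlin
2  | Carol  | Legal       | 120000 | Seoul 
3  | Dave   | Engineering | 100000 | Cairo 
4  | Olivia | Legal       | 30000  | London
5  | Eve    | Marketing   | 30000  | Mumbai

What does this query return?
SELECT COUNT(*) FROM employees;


COUNT(*) counts all rows

5


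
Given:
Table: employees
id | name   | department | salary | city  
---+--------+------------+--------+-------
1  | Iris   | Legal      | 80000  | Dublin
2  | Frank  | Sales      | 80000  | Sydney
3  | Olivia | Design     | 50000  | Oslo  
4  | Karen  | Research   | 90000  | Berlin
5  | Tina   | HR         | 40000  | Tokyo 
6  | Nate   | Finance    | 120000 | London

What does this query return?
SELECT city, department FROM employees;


Projecting columns: city, department

6 rows:
Dublin, Legal
Sydney, Sales
Oslo, Design
Berlin, Research
Tokyo, HR
London, Finance


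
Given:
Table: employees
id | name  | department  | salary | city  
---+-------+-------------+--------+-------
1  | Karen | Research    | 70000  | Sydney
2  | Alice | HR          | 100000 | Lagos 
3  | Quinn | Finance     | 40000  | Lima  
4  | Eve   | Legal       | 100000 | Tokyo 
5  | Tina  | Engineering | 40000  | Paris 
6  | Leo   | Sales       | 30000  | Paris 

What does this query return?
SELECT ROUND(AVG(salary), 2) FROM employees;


SUM(salary) = 380000
COUNT = 6
ROUND(AVG, 2) = ROUND(380000 / 6, 2) = 63333.33

63333.33


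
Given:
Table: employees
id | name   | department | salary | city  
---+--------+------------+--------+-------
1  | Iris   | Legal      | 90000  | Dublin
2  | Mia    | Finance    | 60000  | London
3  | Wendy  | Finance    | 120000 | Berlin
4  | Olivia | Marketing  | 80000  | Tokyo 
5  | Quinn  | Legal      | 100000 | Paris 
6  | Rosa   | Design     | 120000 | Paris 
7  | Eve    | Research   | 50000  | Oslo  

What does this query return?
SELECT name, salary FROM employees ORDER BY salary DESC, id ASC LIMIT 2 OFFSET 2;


Sort by salary DESC (id ASC tiebreak), then skip 2 and take 2
Rows 3 through 4

2 rows:
Quinn, 100000
Iris, 90000


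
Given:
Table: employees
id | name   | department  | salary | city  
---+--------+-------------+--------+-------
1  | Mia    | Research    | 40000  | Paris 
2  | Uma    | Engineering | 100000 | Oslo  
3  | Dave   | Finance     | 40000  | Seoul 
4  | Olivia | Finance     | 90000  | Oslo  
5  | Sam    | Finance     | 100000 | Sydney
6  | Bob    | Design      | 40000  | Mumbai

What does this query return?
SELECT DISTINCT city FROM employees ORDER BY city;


All 'city' values (row order): Paris, Oslo, Seoul, Oslo, Sydney, Mumbai
Removing duplicates leaves 5 unique value(s).

5 values:
Mumbai
Oslo
Paris
Seoul
Sydney


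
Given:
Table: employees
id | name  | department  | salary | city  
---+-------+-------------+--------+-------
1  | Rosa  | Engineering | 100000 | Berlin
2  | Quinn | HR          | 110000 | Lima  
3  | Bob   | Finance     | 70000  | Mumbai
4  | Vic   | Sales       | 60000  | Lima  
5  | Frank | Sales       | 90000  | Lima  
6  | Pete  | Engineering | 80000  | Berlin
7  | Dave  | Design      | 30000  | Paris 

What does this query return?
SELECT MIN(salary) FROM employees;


Salaries: 100000, 110000, 70000, 60000, 90000, 80000, 30000
MIN = 30000

30000


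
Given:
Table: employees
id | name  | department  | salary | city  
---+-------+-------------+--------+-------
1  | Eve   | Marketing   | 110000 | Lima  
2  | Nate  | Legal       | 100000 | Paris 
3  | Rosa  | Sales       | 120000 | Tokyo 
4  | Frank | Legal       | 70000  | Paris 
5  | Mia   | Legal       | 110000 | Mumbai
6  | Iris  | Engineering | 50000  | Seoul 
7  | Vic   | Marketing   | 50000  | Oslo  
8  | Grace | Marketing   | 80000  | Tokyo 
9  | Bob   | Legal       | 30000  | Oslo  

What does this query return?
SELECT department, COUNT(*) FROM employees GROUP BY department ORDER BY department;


Assigning each row to its department group:
  Eve -> Marketing
  Nate -> Legal
  Rosa -> Sales
  Frank -> Legal
  Mia -> Legal
  Iris -> Engineering
  Vic -> Marketing
  Grace -> Marketing
  Bob -> Legal


4 groups:
Engineering, 1
Legal, 4
Marketing, 3
Sales, 1


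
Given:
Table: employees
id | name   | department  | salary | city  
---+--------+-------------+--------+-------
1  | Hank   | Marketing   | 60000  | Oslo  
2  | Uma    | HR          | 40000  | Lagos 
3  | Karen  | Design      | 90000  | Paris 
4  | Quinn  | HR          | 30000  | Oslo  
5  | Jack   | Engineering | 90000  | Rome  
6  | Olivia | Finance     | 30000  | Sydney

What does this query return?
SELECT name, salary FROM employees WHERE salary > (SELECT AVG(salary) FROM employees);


Subquery: AVG(salary) = 56666.67
Filtering: salary > 56666.67
  Hank (60000) -> MATCH
  Karen (90000) -> MATCH
  Jack (90000) -> MATCH


3 rows:
Hank, 60000
Karen, 90000
Jack, 90000


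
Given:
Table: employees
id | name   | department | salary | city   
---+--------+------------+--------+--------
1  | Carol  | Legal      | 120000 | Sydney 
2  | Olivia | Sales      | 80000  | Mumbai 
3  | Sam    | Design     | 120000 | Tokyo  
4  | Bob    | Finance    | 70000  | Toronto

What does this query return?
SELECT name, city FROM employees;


Projecting columns: name, city

4 rows:
Carol, Sydney
Olivia, Mumbai
Sam, Tokyo
Bob, Toronto


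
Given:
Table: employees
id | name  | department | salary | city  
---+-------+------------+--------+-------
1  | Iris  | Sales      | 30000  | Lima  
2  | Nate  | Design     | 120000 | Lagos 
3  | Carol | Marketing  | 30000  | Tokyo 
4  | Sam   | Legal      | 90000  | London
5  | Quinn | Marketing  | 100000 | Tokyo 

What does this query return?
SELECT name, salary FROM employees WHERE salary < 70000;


Filtering: salary < 70000
Matching: 2 rows

2 rows:
Iris, 30000
Carol, 30000


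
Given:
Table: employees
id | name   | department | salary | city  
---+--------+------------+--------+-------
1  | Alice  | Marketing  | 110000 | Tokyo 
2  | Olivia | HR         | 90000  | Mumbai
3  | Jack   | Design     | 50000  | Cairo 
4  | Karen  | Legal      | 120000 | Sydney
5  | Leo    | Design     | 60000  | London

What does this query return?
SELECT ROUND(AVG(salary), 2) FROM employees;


SUM(salary) = 430000
COUNT = 5
ROUND(AVG, 2) = ROUND(430000 / 5, 2) = 86000.0

86000.0


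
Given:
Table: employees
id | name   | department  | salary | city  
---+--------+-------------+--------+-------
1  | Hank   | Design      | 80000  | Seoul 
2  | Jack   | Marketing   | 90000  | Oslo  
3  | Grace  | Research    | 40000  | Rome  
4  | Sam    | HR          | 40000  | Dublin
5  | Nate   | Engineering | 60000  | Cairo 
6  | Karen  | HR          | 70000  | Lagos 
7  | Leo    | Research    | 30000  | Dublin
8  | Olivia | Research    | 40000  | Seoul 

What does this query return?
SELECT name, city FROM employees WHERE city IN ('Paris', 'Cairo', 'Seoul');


Filtering: city IN ('Paris', 'Cairo', 'Seoul')
Matching: 3 rows

3 rows:
Hank, Seoul
Nate, Cairo
Olivia, Seoul


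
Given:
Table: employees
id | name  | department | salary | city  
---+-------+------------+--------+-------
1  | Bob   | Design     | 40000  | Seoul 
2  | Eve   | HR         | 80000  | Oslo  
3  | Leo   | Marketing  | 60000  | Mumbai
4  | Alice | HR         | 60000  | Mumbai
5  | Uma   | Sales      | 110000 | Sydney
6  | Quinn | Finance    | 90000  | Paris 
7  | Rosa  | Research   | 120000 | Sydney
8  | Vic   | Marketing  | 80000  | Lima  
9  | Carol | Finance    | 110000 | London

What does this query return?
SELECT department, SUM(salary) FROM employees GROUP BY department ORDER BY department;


Summing salary within each department:
  Design: 40000 = 40000
  Finance: 90000 + 110000 = 200000
  HR: 80000 + 60000 = 140000
  Marketing: 60000 + 80000 = 140000
  Research: 120000 = 120000
  Sales: 110000 = 110000


6 groups:
Design, 40000
Finance, 200000
HR, 140000
Marketing, 140000
Research, 120000
Sales, 110000


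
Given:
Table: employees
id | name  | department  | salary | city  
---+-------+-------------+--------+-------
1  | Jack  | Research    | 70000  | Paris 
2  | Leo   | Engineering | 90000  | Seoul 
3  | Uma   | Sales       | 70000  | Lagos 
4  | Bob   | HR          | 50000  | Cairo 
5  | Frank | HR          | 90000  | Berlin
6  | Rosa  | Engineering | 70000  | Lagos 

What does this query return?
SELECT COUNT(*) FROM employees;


COUNT(*) counts all rows

6


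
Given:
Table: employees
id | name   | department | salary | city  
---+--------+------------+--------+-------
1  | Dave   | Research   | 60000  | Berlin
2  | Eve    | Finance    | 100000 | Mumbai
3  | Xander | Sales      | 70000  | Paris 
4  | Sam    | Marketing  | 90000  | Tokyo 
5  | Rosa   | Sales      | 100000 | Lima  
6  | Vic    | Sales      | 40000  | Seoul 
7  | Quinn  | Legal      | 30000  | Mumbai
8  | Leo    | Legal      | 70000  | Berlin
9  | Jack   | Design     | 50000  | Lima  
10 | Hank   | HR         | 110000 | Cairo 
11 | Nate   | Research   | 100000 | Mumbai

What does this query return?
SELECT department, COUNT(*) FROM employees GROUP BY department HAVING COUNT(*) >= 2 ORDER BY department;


Groups with count >= 2:
  Legal: 2 -> PASS
  Research: 2 -> PASS
  Sales: 3 -> PASS
  Design: 1 -> filtered out
  Finance: 1 -> filtered out
  HR: 1 -> filtered out
  Marketing: 1 -> filtered out


3 groups:
Legal, 2
Research, 2
Sales, 3


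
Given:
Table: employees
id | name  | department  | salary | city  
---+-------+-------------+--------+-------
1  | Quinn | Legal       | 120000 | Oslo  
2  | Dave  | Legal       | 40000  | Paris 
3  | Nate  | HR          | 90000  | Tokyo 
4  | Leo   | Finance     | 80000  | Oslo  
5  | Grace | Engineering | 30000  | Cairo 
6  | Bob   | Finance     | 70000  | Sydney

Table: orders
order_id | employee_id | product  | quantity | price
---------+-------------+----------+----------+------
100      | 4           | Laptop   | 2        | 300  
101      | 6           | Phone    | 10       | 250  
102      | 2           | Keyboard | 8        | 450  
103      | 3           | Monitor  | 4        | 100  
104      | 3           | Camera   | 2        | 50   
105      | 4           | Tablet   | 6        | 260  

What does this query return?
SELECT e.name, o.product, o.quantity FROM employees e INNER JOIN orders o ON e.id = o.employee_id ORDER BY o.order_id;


Joining employees.id = orders.employee_id:
  employee Leo (id=4) -> order Laptop
  employee Bob (id=6) -> order Phone
  employee Dave (id=2) -> order Keyboard
  employee Nate (id=3) -> order Monitor
  employee Nate (id=3) -> order Camera
  employee Leo (id=4) -> order Tablet


6 rows:
Leo, Laptop, 2
Bob, Phone, 10
Dave, Keyboard, 8
Nate, Monitor, 4
Nate, Camera, 2
Leo, Tablet, 6


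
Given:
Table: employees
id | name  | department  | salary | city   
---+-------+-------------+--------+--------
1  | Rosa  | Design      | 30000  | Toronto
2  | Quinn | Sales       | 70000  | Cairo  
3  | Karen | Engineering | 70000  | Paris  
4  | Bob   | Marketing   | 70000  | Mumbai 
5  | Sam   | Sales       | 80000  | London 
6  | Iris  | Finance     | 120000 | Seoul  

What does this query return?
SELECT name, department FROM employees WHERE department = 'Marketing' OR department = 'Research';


Filtering: department = 'Marketing' OR 'Research'
Matching: 1 rows

1 rows:
Bob, Marketing


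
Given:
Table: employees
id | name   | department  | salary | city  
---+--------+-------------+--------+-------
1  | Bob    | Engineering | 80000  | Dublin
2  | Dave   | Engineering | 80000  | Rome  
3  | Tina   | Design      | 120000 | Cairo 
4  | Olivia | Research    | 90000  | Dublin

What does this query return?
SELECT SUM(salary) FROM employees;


SUM(salary) = 80000 + 80000 + 120000 + 90000 = 370000

370000


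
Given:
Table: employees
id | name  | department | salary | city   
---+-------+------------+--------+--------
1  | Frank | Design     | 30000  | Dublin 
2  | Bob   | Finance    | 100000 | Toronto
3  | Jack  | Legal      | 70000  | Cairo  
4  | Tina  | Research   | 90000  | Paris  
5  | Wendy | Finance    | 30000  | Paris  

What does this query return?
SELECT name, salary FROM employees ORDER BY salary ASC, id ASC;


Sorting by salary ASC, then id ASC for ties

5 rows:
Frank, 30000
Wendy, 30000
Jack, 70000
Tina, 90000
Bob, 100000


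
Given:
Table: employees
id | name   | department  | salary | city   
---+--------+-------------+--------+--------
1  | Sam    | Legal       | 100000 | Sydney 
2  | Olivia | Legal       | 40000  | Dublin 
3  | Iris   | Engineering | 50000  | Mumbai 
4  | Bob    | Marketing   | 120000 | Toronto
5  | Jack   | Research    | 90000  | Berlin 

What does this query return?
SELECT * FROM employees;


SELECT * returns all 5 rows with all columns

5 rows:
1, Sam, Legal, 100000, Sydney
2, Olivia, Legal, 40000, Dublin
3, Iris, Engineering, 50000, Mumbai
4, Bob, Marketing, 120000, Toronto
5, Jack, Research, 90000, Berlin


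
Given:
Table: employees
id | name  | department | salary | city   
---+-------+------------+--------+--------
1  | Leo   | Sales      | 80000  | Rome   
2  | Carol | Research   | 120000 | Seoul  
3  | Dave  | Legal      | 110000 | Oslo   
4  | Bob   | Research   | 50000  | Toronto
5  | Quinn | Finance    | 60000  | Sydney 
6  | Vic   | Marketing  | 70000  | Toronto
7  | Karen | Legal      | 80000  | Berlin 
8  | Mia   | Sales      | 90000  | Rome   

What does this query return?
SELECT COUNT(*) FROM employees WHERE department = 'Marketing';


Counting rows where department = 'Marketing'
  Vic -> MATCH


1


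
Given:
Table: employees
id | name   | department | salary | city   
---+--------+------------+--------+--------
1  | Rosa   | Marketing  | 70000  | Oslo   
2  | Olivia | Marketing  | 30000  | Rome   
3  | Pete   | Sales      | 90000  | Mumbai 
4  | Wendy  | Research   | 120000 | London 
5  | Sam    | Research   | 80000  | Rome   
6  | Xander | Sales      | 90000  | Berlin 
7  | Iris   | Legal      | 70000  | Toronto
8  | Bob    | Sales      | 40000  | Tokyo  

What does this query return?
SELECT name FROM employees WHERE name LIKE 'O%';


LIKE 'O%' matches names starting with 'O'
Matching: 1

1 rows:
Olivia


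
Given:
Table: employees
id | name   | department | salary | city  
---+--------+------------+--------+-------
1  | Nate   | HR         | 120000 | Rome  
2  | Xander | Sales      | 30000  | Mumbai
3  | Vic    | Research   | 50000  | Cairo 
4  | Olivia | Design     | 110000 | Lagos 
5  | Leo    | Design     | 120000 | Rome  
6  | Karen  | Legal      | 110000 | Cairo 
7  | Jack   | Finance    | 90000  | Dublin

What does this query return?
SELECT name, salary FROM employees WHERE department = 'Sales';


Filtering: department = 'Sales'
Matching rows: 1

1 rows:
Xander, 30000


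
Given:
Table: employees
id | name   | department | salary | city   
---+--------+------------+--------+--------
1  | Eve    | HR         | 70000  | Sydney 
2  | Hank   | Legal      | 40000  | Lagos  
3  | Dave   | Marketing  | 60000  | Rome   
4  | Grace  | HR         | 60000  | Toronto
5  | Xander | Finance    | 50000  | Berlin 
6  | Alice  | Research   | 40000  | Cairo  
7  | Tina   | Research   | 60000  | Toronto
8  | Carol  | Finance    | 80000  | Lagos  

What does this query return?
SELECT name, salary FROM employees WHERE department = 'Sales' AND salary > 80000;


Filtering: department = 'Sales' AND salary > 80000
Matching: 0 rows

Empty result set (0 rows)


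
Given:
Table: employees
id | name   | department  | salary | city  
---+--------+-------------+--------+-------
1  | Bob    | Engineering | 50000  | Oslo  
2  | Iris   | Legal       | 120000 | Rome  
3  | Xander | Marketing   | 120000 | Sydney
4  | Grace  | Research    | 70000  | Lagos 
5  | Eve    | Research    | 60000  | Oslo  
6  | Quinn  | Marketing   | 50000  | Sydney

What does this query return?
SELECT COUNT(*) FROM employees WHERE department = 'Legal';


Counting rows where department = 'Legal'
  Iris -> MATCH


1


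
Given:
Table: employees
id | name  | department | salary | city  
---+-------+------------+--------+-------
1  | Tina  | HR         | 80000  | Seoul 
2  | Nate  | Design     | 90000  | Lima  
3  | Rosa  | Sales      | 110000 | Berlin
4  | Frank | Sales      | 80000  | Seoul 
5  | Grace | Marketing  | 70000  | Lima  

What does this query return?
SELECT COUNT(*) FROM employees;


COUNT(*) counts all rows

5


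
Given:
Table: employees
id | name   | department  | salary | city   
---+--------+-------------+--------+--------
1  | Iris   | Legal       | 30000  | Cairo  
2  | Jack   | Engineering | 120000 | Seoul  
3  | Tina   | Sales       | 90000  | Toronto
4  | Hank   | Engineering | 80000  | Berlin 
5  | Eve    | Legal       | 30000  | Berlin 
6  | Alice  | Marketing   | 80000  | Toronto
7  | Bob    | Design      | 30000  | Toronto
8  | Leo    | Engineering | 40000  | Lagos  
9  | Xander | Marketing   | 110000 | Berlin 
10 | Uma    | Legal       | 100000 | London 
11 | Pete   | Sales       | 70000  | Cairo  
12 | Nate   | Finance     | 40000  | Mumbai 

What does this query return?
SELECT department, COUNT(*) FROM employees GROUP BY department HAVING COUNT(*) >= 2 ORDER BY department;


Groups with count >= 2:
  Engineering: 3 -> PASS
  Legal: 3 -> PASS
  Marketing: 2 -> PASS
  Sales: 2 -> PASS
  Design: 1 -> filtered out
  Finance: 1 -> filtered out


4 groups:
Engineering, 3
Legal, 3
Marketing, 2
Sales, 2


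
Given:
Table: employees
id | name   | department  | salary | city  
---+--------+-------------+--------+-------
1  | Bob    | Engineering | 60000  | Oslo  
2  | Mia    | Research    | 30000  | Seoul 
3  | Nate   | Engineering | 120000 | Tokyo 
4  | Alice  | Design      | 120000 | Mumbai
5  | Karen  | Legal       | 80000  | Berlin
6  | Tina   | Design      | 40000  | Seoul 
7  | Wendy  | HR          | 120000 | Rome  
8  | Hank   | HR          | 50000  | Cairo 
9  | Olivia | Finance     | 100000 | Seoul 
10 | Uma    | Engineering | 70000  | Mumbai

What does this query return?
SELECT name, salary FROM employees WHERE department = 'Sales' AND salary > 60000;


Filtering: department = 'Sales' AND salary > 60000
Matching: 0 rows

Empty result set (0 rows)


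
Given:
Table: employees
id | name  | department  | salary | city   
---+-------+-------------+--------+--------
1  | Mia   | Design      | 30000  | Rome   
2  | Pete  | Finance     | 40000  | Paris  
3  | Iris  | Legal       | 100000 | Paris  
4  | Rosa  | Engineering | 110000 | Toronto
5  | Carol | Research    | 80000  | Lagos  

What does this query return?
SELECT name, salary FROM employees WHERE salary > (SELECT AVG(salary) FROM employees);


Subquery: AVG(salary) = 72000.0
Filtering: salary > 72000.0
  Iris (100000) -> MATCH
  Rosa (110000) -> MATCH
  Carol (80000) -> MATCH


3 rows:
Iris, 100000
Rosa, 110000
Carol, 80000


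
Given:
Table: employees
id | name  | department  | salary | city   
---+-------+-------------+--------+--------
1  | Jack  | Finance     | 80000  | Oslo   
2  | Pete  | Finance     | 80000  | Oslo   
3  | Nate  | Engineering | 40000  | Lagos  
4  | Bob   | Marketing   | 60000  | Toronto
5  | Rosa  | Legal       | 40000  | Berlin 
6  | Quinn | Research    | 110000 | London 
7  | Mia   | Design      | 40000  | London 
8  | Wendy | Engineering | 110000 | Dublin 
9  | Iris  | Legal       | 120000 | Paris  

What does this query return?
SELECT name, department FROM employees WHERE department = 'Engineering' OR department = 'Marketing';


Filtering: department = 'Engineering' OR 'Marketing'
Matching: 3 rows

3 rows:
Nate, Engineering
Bob, Marketing
Wendy, Engineering
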